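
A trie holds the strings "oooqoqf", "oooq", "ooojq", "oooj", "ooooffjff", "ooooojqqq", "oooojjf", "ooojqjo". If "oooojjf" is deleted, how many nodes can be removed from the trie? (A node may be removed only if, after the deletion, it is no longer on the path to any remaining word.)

3

After clearing the end-marker at "oooojjf", prune upward until reaching a node still needed by another word.
The suffix "jjf" (3 nodes) is used only by "oooojjf"; the node for "oooo" still has the child "f", so pruning stops there.
Nodes removed: 3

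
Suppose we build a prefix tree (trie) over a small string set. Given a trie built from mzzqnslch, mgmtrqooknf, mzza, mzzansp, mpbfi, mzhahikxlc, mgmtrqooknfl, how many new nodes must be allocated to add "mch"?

2

The longest prefix of "mch" already in the trie is "m" (length 1).
New nodes needed: |"mch"| − 1 = 3 − 1 = 2.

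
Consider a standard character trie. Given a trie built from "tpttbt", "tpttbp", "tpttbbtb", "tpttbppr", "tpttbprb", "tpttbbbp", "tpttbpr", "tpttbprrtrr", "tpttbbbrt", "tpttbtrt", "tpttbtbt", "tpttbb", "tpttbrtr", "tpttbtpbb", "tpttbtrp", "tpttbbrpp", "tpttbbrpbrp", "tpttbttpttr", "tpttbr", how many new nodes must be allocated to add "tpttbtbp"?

1

Walking "tpttbtbp" from the root, the first 7 characters ("tpttbtb") follow existing edges; "p" is the first miss.
Each of the 1 remaining characters creates one node.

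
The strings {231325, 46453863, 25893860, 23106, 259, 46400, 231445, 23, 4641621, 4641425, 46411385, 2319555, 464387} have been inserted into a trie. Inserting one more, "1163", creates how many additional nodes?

4

No existing word starts with "1", so every character of "1163" needs a new node.
4 − 0 = 4 new nodes.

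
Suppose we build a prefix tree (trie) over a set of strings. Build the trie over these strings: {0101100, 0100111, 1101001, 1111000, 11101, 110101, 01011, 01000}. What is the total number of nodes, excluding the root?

27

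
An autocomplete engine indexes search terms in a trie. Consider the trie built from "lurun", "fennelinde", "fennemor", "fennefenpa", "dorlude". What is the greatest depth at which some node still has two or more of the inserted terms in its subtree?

Look for the deepest trie node that still has at least two words in its subtree.
"fennefenpa" and "fennelinde" agree on "fenne" (5 characters) before diverging; nothing deeper is shared.
Longest shared-prefix length: 5

5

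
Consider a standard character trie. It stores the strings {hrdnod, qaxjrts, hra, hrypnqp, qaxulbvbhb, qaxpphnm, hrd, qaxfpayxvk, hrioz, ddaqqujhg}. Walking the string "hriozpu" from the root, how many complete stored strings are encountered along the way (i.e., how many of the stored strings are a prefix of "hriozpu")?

Check each prefix of "hriozpu" against the stored set — each match is an end-marker on the path.
Prefixes of the query that are stored words: "hrioz"
Count: 1

1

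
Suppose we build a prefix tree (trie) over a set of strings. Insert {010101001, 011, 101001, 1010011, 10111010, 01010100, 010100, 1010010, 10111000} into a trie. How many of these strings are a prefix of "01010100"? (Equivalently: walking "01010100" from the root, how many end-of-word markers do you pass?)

Check each prefix of "01010100" against the stored set — each match is an end-marker on the path.
Prefixes of the query that are stored words: "01010100"
Count: 1

1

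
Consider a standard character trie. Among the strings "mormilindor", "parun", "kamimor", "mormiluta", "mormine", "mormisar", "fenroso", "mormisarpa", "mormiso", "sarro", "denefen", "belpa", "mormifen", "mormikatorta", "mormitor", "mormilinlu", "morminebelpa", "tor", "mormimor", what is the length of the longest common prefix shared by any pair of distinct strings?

Equivalently: take the maximum, over all pairs, of their longest common prefix length.
"mormilindor" and "mormilinlu" agree on "mormilin" (8 characters) before diverging; nothing deeper is shared.
Longest shared-prefix length: 8

8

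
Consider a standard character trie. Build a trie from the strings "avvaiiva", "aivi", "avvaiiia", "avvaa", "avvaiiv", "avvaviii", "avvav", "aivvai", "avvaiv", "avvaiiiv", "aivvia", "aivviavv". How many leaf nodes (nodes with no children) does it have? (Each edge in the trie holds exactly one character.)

Leaves are exactly the stored words that no other stored word extends.
Those words: "aivi", "aivvai", "aivviavv", "avvaa", "avvaiiia", "avvaiiiv", "avvaiiva", "avvaiv", "avvaviii"
Leaf count: 9

9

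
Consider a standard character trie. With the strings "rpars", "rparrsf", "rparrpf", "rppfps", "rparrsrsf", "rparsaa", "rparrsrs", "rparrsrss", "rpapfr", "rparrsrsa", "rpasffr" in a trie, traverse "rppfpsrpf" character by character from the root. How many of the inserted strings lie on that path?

1

Check each prefix of "rppfpsrpf" against the stored set — each match is an end-marker on the path.
Prefixes of the query that are stored words: "rppfps"
Count: 1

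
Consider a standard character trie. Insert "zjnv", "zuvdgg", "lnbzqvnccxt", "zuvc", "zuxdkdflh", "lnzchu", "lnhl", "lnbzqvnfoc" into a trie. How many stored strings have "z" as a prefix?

Walk to "z"; the words in its subtree are exactly those with that prefix.
Words under "z": zjnv, zuvc, zuvdgg, zuxdkdflh
Count: 4

4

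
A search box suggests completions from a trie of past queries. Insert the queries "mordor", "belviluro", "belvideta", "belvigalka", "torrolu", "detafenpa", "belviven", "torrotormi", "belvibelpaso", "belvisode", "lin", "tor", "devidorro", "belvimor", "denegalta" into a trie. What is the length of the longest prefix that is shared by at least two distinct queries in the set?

The deepest shared node is where two words last agree before diverging.
"belvibelpaso" and "belvideta" agree on "belvi" (5 characters) before diverging; nothing deeper is shared.
Longest shared-prefix length: 5

5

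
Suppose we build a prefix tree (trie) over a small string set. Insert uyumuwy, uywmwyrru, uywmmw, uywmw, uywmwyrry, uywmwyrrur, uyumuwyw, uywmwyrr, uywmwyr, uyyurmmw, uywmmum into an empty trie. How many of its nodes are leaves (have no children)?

Leaves are exactly the stored words that no other stored word extends.
Those words: "uyumuwyw", "uywmmum", "uywmmw", "uywmwyrrur", "uywmwyrry", "uyyurmmw"
Leaf count: 6

6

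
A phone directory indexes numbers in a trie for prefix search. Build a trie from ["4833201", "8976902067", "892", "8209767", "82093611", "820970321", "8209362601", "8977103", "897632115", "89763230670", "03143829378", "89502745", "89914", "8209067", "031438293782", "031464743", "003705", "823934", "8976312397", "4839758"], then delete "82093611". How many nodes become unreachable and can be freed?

After clearing the end-marker at "82093611", prune upward until reaching a node still needed by another word.
The suffix "11" (2 nodes) is used only by "82093611"; the node for "820936" still has the child "2", so pruning stops there.
Nodes removed: 2

2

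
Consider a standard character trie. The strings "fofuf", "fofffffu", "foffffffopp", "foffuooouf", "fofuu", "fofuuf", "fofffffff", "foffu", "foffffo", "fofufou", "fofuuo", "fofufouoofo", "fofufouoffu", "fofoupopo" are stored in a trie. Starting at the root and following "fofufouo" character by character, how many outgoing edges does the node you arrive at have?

2

The children of the "fofufouo" node are the distinct next characters among strings starting with "fofufouo".
Characters that immediately follow "fofufouo" among the stored strings: {f, o}.
That node has 2 child edges.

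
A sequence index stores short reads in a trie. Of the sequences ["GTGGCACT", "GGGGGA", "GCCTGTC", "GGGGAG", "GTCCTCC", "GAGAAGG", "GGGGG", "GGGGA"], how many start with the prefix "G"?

8

Walk to "G"; the words in its subtree are exactly those with that prefix.
Words under "G": GAGAAGG, GCCTGTC, GGGGA, GGGGAG, GGGGG, GGGGGA, GTCCTCC, GTGGCACT
Count: 8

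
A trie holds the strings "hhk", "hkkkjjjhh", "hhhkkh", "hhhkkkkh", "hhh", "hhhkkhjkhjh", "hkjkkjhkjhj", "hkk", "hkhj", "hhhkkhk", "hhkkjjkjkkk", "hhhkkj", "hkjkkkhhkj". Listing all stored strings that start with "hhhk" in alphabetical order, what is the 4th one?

hhhkkj

Filter for "hhhk…" and sort: "hhhkkh", "hhhkkhjkhjh", "hhhkkhk", "hhhkkj", "hhhkkkkh"
Position 4: hhhkkj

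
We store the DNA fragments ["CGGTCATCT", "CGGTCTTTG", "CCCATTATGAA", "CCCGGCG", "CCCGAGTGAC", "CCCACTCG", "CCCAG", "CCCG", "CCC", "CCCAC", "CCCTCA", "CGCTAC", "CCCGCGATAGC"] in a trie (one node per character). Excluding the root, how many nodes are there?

52

Trace insertions, counting only characters that open a new branch:
  "CGGTCATCT" → 9 new (C, G, G, T, C, A, T, C, T)
  "CGGTCTTTG" → prefix "CGGTC" already present; 4 new (T, T, T, G)
  "CCCATTATGAA" → prefix "C" already present; 10 new (C, C, A, T, T, A, T, G, A, A)
  "CCCGGCG" → prefix "CCC" already present; 4 new (G, G, C, G)
  "CCCGAGTGAC" → prefix "CCCG" already present; 6 new (A, G, T, G, A, C)
  "CCCACTCG" → prefix "CCCA" already present; 4 new (C, T, C, G)
  "CCCAG" → prefix "CCCA" already present; 1 new (G)
  "CCCG" → prefix "CCCG" already present; 0 new (none)
  "CCC" → prefix "CCC" already present; 0 new (none)
  "CCCAC" → prefix "CCCAC" already present; 0 new (none)
  "CCCTCA" → prefix "CCC" already present; 3 new (T, C, A)
  "CGCTAC" → prefix "CG" already present; 4 new (C, T, A, C)
  "CCCGCGATAGC" → prefix "CCCG" already present; 7 new (C, G, A, T, A, G, C)
Total nodes = 9 + 4 + 10 + 4 + 6 + 4 + 1 + 0 + 0 + 0 + 3 + 4 + 7 = 52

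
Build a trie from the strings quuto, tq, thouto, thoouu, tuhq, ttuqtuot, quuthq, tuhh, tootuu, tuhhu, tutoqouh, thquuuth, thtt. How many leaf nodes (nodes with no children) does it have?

12

A leaf is a node with no children — equivalently, the end of a word that is not a proper prefix of any other stored word.
Those words: "quuthq", "quuto", "thoouu", "thouto", "thquuuth", "thtt", "tootuu", "tq", "ttuqtuot", "tuhhu", "tuhq", "tutoqouh"
Leaf count: 12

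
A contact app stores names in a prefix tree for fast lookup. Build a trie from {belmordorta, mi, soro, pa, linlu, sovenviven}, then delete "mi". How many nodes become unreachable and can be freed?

2

After clearing the end-marker at "mi", prune upward until reaching a node still needed by another word.
No other word shares any prefix with "mi", so all 2 of its nodes go.
Nodes removed: 2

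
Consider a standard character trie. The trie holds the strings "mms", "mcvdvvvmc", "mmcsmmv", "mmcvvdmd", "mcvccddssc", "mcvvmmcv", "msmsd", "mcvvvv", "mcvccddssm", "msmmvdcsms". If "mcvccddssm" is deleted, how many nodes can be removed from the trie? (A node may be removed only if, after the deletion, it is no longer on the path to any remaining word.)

1

After clearing the end-marker at "mcvccddssm", prune upward until reaching a node still needed by another word.
The suffix "m" (1 node) is used only by "mcvccddssm"; the node for "mcvccddss" still has the child "c", so pruning stops there.
Nodes removed: 1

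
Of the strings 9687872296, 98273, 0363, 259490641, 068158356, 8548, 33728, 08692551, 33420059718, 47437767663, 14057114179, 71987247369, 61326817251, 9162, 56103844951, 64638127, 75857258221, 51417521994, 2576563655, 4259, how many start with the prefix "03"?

1

Traverse to the node for "03", then collect every word in that subtree.
Words under "03": 0363
Count: 1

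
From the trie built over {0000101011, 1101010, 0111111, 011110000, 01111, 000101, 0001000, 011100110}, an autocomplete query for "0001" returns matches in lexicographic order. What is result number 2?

000101

Filter for "0001…" and sort: "0001000", "000101"
Position 2: 000101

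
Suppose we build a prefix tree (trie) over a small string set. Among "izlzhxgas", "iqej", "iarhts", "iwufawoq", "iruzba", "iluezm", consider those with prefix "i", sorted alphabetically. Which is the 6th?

Filter for "i…" and sort: "iarhts", "iluezm", "iqej", "iruzba", "iwufawoq", "izlzhxgas"
The 6th is izlzhxgas.

izlzhxgas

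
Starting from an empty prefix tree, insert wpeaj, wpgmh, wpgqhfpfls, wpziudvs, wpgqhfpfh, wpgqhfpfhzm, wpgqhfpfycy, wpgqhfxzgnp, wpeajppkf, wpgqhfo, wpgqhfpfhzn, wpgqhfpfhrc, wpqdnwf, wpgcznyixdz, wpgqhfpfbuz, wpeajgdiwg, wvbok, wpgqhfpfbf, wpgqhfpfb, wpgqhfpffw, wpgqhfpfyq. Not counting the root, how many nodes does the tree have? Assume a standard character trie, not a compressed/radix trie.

69

Trace insertions, counting only characters that open a new branch:
  "wpeaj" → 5 new (w, p, e, a, j)
  "wpgmh" → prefix "wp" already present; 3 new (g, m, h)
  "wpgqhfpfls" → prefix "wpg" already present; 7 new (q, h, f, p, f, l, s)
  "wpziudvs" → prefix "wp" already present; 6 new (z, i, u, d, v, s)
  "wpgqhfpfh" → prefix "wpgqhfpf" already present; 1 new (h)
  "wpgqhfpfhzm" → prefix "wpgqhfpfh" already present; 2 new (z, m)
  "wpgqhfpfycy" → prefix "wpgqhfpf" already present; 3 new (y, c, y)
  "wpgqhfxzgnp" → prefix "wpgqhf" already present; 5 new (x, z, g, n, p)
  "wpeajppkf" → prefix "wpeaj" already present; 4 new (p, p, k, f)
  "wpgqhfo" → prefix "wpgqhf" already present; 1 new (o)
  "wpgqhfpfhzn" → prefix "wpgqhfpfhz" already present; 1 new (n)
  "wpgqhfpfhrc" → prefix "wpgqhfpfh" already present; 2 new (r, c)
  "wpqdnwf" → prefix "wp" already present; 5 new (q, d, n, w, f)
  "wpgcznyixdz" → prefix "wpg" already present; 8 new (c, z, n, y, i, x, d, z)
  "wpgqhfpfbuz" → prefix "wpgqhfpf" already present; 3 new (b, u, z)
  "wpeajgdiwg" → prefix "wpeaj" already present; 5 new (g, d, i, w, g)
  "wvbok" → prefix "w" already present; 4 new (v, b, o, k)
  "wpgqhfpfbf" → prefix "wpgqhfpfb" already present; 1 new (f)
  "wpgqhfpfb" → prefix "wpgqhfpfb" already present; 0 new (none)
  "wpgqhfpffw" → prefix "wpgqhfpf" already present; 2 new (f, w)
  "wpgqhfpfyq" → prefix "wpgqhfpfy" already present; 1 new (q)
Total nodes = 5 + 3 + 7 + 6 + 1 + 2 + 3 + 5 + 4 + 1 + 1 + 2 + 5 + 8 + 3 + 5 + 4 + 1 + 0 + 2 + 1 = 69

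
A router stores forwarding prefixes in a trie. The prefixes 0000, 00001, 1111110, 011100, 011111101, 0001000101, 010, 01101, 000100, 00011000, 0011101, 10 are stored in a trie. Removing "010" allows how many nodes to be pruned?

After clearing the end-marker at "010", prune upward until reaching a node still needed by another word.
The suffix "0" (1 node) is used only by "010"; the node for "01" still has the child "1", so pruning stops there.
Nodes removed: 1

1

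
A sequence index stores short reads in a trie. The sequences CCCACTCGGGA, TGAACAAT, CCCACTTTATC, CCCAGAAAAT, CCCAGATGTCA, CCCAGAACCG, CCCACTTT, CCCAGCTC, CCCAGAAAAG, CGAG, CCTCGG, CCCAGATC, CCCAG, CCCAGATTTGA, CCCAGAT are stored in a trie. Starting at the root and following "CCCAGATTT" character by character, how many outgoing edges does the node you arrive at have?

1

Walk "CCCAGATTT" from the root, arriving at one node.
Characters that immediately follow "CCCAGATTT" among the stored strings: {G}.
That node has 1 child edge.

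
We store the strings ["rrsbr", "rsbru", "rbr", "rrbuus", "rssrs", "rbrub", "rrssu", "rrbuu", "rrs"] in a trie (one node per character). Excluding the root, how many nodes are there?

22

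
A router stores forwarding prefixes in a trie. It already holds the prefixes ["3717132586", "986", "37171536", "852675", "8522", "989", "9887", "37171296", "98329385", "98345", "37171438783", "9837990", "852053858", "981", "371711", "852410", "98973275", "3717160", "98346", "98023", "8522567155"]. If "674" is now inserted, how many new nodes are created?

"674" shares no prefix with any stored word, so all 3 characters open new nodes.
3 − 0 = 3 new nodes.

3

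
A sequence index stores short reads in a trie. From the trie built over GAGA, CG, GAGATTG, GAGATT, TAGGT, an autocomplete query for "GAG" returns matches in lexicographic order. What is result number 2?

GAGATT

DFS of the "GAG" subtree visits, in order: "GAGA", "GAGATT", "GAGATTG"
Position 2: GAGATT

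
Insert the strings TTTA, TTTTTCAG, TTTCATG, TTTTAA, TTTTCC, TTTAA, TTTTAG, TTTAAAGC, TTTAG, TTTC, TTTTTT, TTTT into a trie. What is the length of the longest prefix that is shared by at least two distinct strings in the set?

5

The deepest shared node is where two words last agree before diverging.
e.g. "TTTAA" and "TTTAAAGC" share the prefix "TTTAA" of length 5; no pair shares a longer one.
Longest shared-prefix length: 5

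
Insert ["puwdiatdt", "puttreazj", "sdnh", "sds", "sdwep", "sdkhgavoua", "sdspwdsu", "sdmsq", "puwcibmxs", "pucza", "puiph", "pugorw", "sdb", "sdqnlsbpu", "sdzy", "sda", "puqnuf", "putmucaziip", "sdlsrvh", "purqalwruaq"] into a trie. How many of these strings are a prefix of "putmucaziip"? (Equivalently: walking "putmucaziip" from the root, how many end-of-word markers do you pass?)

Walk "putmucaziip" from the root; an end-of-word marker is hit whenever a stored word is a prefix of "putmucaziip".
Prefixes of the query that are stored words: "putmucaziip"
Count: 1

1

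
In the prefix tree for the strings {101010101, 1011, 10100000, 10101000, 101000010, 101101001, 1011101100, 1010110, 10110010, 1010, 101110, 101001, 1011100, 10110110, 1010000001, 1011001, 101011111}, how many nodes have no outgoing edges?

12

A leaf is a node with no children — equivalently, the end of a word that is not a proper prefix of any other stored word.
Those words: "1010000001", "101000010", "101001", "10101000", "101010101", "1010110", "101011111", "10110010", "101101001", "10110110", "1011100", "1011101100"
Leaf count: 12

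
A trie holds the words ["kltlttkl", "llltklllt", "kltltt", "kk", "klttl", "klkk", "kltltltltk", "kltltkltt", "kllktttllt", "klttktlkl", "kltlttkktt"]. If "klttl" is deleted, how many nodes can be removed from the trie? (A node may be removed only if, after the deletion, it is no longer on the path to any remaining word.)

A node on "klttl"'s path can go only if nothing else ends at it or branches off below it.
The suffix "l" (1 node) is used only by "klttl"; the node for "kltt" still has the child "k", so pruning stops there.
Nodes removed: 1

1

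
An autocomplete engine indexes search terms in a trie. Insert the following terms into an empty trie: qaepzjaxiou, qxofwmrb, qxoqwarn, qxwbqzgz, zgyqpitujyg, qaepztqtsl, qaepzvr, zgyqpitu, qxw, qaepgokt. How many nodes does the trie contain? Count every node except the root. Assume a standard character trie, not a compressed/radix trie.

Insert word by word; a character creates a node only if that edge doesn't already exist:
  "qaepzjaxiou" → 11 new (q, a, e, p, z, j, a, x, i, o, u)
  "qxofwmrb" → prefix "q" already present; 7 new (x, o, f, w, m, r, b)
  "qxoqwarn" → prefix "qxo" already present; 5 new (q, w, a, r, n)
  "qxwbqzgz" → prefix "qx" already present; 6 new (w, b, q, z, g, z)
  "zgyqpitujyg" → 11 new (z, g, y, q, p, i, t, u, j, y, g)
  "qaepztqtsl" → prefix "qaepz" already present; 5 new (t, q, t, s, l)
  "qaepzvr" → prefix "qaepz" already present; 2 new (v, r)
  "zgyqpitu" → prefix "zgyqpitu" already present; 0 new (none)
  "qxw" → prefix "qxw" already present; 0 new (none)
  "qaepgokt" → prefix "qaep" already present; 4 new (g, o, k, t)
Total nodes = 11 + 7 + 5 + 6 + 11 + 5 + 2 + 0 + 0 + 4 = 51

51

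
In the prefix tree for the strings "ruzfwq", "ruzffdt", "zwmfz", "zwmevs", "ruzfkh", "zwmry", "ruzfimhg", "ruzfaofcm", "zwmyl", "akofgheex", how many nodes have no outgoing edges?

10

A leaf is a node with no children — equivalently, the end of a word that is not a proper prefix of any other stored word.
Those words: "akofgheex", "ruzfaofcm", "ruzffdt", "ruzfimhg", "ruzfkh", "ruzfwq", "zwmevs", "zwmfz", "zwmry", "zwmyl"
Leaf count: 10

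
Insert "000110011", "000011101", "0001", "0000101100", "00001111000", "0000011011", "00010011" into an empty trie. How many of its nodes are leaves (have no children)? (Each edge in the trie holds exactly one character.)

A leaf is a node with no children — equivalently, the end of a word that is not a proper prefix of any other stored word.
Those words: "0000011011", "0000101100", "000011101", "00001111000", "00010011", "000110011"
Leaf count: 6

6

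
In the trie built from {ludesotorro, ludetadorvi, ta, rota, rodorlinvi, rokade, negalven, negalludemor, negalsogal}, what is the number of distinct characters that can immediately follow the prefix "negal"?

3

The children of the "negal" node are the distinct next characters among strings starting with "negal".
Distinct next characters after "negal": l, s, v.
That node has 3 child edges.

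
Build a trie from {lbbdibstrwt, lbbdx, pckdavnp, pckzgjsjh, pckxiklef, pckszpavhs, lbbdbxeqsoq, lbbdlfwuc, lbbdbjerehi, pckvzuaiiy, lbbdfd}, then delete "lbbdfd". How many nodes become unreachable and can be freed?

After clearing the end-marker at "lbbdfd", prune upward until reaching a node still needed by another word.
The suffix "fd" (2 nodes) is used only by "lbbdfd"; the node for "lbbd" still has the child "i", so pruning stops there.
Nodes removed: 2

2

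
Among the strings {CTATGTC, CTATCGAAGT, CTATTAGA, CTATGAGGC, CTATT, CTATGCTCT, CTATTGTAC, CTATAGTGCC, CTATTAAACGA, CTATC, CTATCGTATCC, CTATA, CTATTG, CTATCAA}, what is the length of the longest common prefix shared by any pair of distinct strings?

The deepest shared node is where two words last agree before diverging.
"CTATCGAAGT" and "CTATCGTATCC" agree on "CTATCG" (6 characters) before diverging; nothing deeper is shared.
Longest shared-prefix length: 6

6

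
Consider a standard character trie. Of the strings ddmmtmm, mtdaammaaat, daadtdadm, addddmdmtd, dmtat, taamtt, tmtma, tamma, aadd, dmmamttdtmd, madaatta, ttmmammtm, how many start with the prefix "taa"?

1

Filter for entries beginning with "taa":
Matches: "taamtt"
Count: 1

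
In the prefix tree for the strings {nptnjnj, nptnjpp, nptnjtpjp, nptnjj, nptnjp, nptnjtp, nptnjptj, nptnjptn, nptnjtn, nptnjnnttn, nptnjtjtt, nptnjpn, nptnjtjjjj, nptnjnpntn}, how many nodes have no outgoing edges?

Leaves are exactly the stored words that no other stored word extends.
Those words: "nptnjj", "nptnjnj", "nptnjnnttn", "nptnjnpntn", "nptnjpn", "nptnjpp", "nptnjptj", "nptnjptn", "nptnjtjjjj", "nptnjtjtt", "nptnjtn", "nptnjtpjp"
Leaf count: 12

12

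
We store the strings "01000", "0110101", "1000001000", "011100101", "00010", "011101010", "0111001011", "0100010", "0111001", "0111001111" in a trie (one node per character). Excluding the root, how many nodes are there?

40

Trace insertions, counting only characters that open a new branch:
  "01000" → 5 new (0, 1, 0, 0, 0)
  "0110101" → prefix "01" already present; 5 new (1, 0, 1, 0, 1)
  "1000001000" → 10 new (1, 0, 0, 0, 0, 0, 1, 0, 0, 0)
  "011100101" → prefix "011" already present; 6 new (1, 0, 0, 1, 0, 1)
  "00010" → prefix "0" already present; 4 new (0, 0, 1, 0)
  "011101010" → prefix "01110" already present; 4 new (1, 0, 1, 0)
  "0111001011" → prefix "011100101" already present; 1 new (1)
  "0100010" → prefix "01000" already present; 2 new (1, 0)
  "0111001" → prefix "0111001" already present; 0 new (none)
  "0111001111" → prefix "0111001" already present; 3 new (1, 1, 1)
Total nodes = 5 + 5 + 10 + 6 + 4 + 4 + 1 + 2 + 0 + 3 = 40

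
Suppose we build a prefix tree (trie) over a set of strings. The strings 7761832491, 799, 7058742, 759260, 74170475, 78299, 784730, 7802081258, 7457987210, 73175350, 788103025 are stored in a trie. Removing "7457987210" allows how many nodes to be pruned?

8

Walk "7457987210" from the leaf back toward the root, removing each node that no remaining word uses.
The suffix "57987210" (8 nodes) is used only by "7457987210"; the node for "74" still has the child "1", so pruning stops there.
Nodes removed: 8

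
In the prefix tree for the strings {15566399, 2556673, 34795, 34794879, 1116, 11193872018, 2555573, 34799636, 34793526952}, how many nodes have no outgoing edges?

A leaf is a node with no children — equivalently, the end of a word that is not a proper prefix of any other stored word.
Those words: "1116", "11193872018", "15566399", "2555573", "2556673", "34793526952", "34794879", "34795", "34799636"
Leaf count: 9

9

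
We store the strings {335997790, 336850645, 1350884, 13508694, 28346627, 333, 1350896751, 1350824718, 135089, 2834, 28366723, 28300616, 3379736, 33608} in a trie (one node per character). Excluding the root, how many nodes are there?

62

Count nodes per top-level branch (shared prefixes stored once):
  '1'-branch (1350824718, 13508694, 1350884, 135089, 1350896751): 20 nodes
  '2'-branch (28300616, 2834, 28346627, 28366723): 18 nodes
  '3'-branch (333, 335997790, 33608, 336850645, 3379736): 24 nodes
Sum: 62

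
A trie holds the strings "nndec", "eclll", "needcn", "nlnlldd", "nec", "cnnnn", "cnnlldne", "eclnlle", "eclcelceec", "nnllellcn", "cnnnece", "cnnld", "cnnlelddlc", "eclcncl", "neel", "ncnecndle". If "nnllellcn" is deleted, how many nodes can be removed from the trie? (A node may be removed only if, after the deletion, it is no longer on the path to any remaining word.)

7

After clearing the end-marker at "nnllellcn", prune upward until reaching a node still needed by another word.
The suffix "llellcn" (7 nodes) is used only by "nnllellcn"; the node for "nn" still has the child "d", so pruning stops there.
Nodes removed: 7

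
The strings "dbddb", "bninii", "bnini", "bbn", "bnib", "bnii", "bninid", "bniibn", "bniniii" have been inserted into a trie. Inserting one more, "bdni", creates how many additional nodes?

"b" is already a path in the trie; the remaining "dni" must be added.
Each of the 3 remaining characters creates one node.

3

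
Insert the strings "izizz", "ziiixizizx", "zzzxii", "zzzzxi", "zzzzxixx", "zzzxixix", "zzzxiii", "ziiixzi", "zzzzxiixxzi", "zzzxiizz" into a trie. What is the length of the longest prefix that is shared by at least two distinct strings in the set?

6

The deepest shared node is where two words last agree before diverging.
"zzzxii" and "zzzxiii" agree on "zzzxii" (6 characters) before diverging; nothing deeper is shared.
Longest shared-prefix length: 6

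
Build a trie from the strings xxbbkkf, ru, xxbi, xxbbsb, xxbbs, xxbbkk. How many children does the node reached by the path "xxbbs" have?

1

Follow the path "xxbbs" to its node, then look at its outgoing edges.
Distinct next characters after "xxbbs": b.
That node has 1 child edge.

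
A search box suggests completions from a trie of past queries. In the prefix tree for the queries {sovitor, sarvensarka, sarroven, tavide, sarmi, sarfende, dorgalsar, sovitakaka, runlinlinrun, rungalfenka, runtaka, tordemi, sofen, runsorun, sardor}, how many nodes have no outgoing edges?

A leaf is a node with no children — equivalently, the end of a word that is not a proper prefix of any other stored word.
Those words: "dorgalsar", "rungalfenka", "runlinlinrun", "runsorun", "runtaka", "sardor", "sarfende", "sarmi", "sarroven", "sarvensarka", "sofen", "sovitakaka", "sovitor", "tavide", "tordemi"
Leaf count: 15

15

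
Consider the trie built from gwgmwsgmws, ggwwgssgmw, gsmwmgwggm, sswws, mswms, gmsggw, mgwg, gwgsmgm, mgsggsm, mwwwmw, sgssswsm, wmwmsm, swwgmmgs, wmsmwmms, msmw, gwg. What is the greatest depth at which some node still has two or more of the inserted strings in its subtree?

Equivalently: take the maximum, over all pairs, of their longest common prefix length.
"gwg" and "gwgmwsgmws" agree on "gwg" (3 characters) before diverging; nothing deeper is shared.
Longest shared-prefix length: 3

3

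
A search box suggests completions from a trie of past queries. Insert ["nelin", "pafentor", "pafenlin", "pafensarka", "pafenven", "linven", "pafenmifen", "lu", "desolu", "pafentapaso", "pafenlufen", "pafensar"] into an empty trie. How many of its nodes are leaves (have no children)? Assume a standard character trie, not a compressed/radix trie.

11

A leaf is a node with no children — equivalently, the end of a word that is not a proper prefix of any other stored word.
Those words: "desolu", "linven", "lu", "nelin", "pafenlin", "pafenlufen", "pafenmifen", "pafensarka", "pafentapaso", "pafentor", "pafenven"
Leaf count: 11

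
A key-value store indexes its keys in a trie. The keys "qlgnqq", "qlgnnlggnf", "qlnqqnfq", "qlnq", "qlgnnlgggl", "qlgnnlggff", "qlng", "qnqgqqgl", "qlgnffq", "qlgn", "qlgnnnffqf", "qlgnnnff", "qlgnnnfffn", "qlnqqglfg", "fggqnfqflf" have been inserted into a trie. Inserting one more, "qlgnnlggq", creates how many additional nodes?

1

Walking "qlgnnlggq" from the root, the first 8 characters ("qlgnnlgg") follow existing edges; "q" is the first miss.
So 9 − 8 = 1 new nodes.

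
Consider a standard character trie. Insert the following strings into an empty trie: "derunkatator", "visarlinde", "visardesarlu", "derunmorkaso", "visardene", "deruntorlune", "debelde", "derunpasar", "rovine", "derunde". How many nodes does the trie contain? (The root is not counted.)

Trace insertions, counting only characters that open a new branch:
  "derunkatator" → 12 new (d, e, r, u, n, k, a, t, a, t, o, r)
  "visarlinde" → 10 new (v, i, s, a, r, l, i, n, d, e)
  "visardesarlu" → prefix "visar" already present; 7 new (d, e, s, a, r, l, u)
  "derunmorkaso" → prefix "derun" already present; 7 new (m, o, r, k, a, s, o)
  "visardene" → prefix "visarde" already present; 2 new (n, e)
  "deruntorlune" → prefix "derun" already present; 7 new (t, o, r, l, u, n, e)
  "debelde" → prefix "de" already present; 5 new (b, e, l, d, e)
  "derunpasar" → prefix "derun" already present; 5 new (p, a, s, a, r)
  "rovine" → 6 new (r, o, v, i, n, e)
  "derunde" → prefix "derun" already present; 2 new (d, e)
Total nodes = 12 + 10 + 7 + 7 + 2 + 7 + 5 + 5 + 6 + 2 = 63

63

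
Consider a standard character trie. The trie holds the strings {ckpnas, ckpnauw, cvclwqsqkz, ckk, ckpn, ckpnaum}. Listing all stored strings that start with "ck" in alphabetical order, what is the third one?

Filter for "ck…" and sort: "ckk", "ckpn", "ckpnas", "ckpnaum", "ckpnauw"
The 3rd is ckpnas.

ckpnas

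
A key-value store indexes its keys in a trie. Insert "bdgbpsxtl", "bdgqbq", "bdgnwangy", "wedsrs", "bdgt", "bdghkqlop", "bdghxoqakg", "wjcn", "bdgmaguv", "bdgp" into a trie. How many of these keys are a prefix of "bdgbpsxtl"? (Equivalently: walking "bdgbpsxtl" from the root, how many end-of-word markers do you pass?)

1

Walk "bdgbpsxtl" from the root; an end-of-word marker is hit whenever a stored word is a prefix of "bdgbpsxtl".
Prefixes of the query that are stored words: "bdgbpsxtl"
Count: 1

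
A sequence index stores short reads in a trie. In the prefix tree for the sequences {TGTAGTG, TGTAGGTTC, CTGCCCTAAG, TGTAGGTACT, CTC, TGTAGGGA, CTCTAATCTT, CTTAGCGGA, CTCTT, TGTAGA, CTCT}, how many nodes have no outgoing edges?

9

A leaf is a node with no children — equivalently, the end of a word that is not a proper prefix of any other stored word.
Those words: "CTCTAATCTT", "CTCTT", "CTGCCCTAAG", "CTTAGCGGA", "TGTAGA", "TGTAGGGA", "TGTAGGTACT", "TGTAGGTTC", "TGTAGTG"
Leaf count: 9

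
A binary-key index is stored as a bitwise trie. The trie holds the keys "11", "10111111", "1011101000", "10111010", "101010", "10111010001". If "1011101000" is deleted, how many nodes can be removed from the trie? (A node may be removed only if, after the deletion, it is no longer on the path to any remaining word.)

Walk "1011101000" from the leaf back toward the root, removing each node that no remaining word uses.
Every node on "1011101000" is still needed (e.g. by "10111010001"), so nothing is freed.
Nodes removed: 0

0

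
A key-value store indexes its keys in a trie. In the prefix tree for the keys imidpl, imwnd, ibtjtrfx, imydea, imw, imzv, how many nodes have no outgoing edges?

Leaves are exactly the stored words that no other stored word extends.
Those words: "ibtjtrfx", "imidpl", "imwnd", "imydea", "imzv"
Leaf count: 5

5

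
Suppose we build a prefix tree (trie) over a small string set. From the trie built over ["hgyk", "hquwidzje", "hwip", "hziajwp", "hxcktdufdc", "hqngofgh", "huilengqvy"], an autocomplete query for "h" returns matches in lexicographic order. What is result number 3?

hquwidzje

Filter for "h…" and sort: "hgyk", "hqngofgh", "hquwidzje", "huilengqvy", "hwip", "hxcktdufdc", "hziajwp"
The 3rd is hquwidzje.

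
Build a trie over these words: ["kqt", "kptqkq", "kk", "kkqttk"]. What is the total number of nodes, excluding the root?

Count nodes per top-level branch (shared prefixes stored once):
  'k'-branch (kk, kkqttk, kptqkq, kqt): 13 nodes
Sum: 13

13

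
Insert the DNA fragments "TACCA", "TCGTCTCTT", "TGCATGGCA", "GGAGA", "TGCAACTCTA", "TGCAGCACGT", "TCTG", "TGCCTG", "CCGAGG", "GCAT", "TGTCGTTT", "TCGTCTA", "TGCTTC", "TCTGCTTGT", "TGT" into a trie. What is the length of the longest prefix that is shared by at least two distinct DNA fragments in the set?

6

Look for the deepest trie node that still has at least two words in its subtree.
"TCGTCTA" and "TCGTCTCTT" agree on "TCGTCT" (6 characters) before diverging; nothing deeper is shared.
Longest shared-prefix length: 6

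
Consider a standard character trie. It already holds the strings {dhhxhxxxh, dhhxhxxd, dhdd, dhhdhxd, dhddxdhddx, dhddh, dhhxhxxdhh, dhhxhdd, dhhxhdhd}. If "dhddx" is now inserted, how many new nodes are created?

0

Every character of "dhddx" already lies on an existing path (it is a prefix of some stored word).
No new nodes are needed: 0.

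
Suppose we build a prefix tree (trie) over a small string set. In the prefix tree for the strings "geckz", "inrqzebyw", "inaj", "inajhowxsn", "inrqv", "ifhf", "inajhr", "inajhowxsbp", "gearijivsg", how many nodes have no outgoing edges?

Leaves are exactly the stored words that no other stored word extends.
Those words: "gearijivsg", "geckz", "ifhf", "inajhowxsbp", "inajhowxsn", "inajhr", "inrqv", "inrqzebyw"
Leaf count: 8

8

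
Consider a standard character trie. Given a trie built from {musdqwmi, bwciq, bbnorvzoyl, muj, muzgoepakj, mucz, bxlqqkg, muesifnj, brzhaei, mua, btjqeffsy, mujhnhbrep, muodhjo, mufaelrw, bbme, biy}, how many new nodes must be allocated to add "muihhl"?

4

Walking "muihhl" from the root, the first 2 characters ("mu") follow existing edges; "i" is the first miss.
So 6 − 2 = 4 new nodes.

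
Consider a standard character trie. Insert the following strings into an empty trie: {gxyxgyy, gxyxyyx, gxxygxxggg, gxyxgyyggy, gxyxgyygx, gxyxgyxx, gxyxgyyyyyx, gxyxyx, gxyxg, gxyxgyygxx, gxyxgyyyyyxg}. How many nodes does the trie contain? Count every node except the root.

31

Count nodes per top-level branch (shared prefixes stored once):
  'g'-branch (gxxygxxggg, gxyxg, gxyxgyxx, gxyxgyy, gxyxgyyggy, gxyxgyygx, gxyxgyygxx, gxyxgyyyyyx, gxyxgyyyyyxg, gxyxyx, gxyxyyx): 31 nodes
Sum: 31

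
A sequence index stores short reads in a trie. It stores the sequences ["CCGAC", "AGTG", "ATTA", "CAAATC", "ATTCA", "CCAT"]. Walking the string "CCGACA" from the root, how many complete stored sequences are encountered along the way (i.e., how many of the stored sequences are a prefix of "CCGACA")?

Traverse "CCGACA" character by character; count nodes along the way that are marked as word ends.
Prefixes of the query that are stored words: "CCGAC"
Count: 1

1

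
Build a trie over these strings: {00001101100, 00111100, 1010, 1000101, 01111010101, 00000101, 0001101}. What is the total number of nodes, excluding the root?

Insert word by word; a character creates a node only if that edge doesn't already exist:
  "00001101100" → 11 new (0, 0, 0, 0, 1, 1, 0, 1, 1, 0, 0)
  "00111100" → prefix "00" already present; 6 new (1, 1, 1, 1, 0, 0)
  "1010" → 4 new (1, 0, 1, 0)
  "1000101" → prefix "10" already present; 5 new (0, 0, 1, 0, 1)
  "01111010101" → prefix "0" already present; 10 new (1, 1, 1, 1, 0, 1, 0, 1, 0, 1)
  "00000101" → prefix "0000" already present; 4 new (0, 1, 0, 1)
  "0001101" → prefix "000" already present; 4 new (1, 1, 0, 1)
Total nodes = 11 + 6 + 4 + 5 + 10 + 4 + 4 = 44

44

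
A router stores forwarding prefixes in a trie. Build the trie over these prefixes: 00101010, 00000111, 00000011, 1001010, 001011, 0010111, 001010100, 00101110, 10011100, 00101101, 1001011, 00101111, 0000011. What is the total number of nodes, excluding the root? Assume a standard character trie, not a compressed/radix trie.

36

Trace insertions, counting only characters that open a new branch:
  "00101010" → 8 new (0, 0, 1, 0, 1, 0, 1, 0)
  "00000111" → prefix "00" already present; 6 new (0, 0, 0, 1, 1, 1)
  "00000011" → prefix "00000" already present; 3 new (0, 1, 1)
  "1001010" → 7 new (1, 0, 0, 1, 0, 1, 0)
  "001011" → prefix "00101" already present; 1 new (1)
  "0010111" → prefix "001011" already present; 1 new (1)
  "001010100" → prefix "00101010" already present; 1 new (0)
  "00101110" → prefix "0010111" already present; 1 new (0)
  "10011100" → prefix "1001" already present; 4 new (1, 1, 0, 0)
  "00101101" → prefix "001011" already present; 2 new (0, 1)
  "1001011" → prefix "100101" already present; 1 new (1)
  "00101111" → prefix "0010111" already present; 1 new (1)
  "0000011" → prefix "0000011" already present; 0 new (none)
Total nodes = 8 + 6 + 3 + 7 + 1 + 1 + 1 + 1 + 4 + 2 + 1 + 1 + 0 = 36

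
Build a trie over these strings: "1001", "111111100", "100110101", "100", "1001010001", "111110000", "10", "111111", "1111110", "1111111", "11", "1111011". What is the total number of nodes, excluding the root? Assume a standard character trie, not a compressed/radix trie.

31

Insert word by word; a character creates a node only if that edge doesn't already exist:
  "1001" → 4 new (1, 0, 0, 1)
  "111111100" → prefix "1" already present; 8 new (1, 1, 1, 1, 1, 1, 0, 0)
  "100110101" → prefix "1001" already present; 5 new (1, 0, 1, 0, 1)
  "100" → prefix "100" already present; 0 new (none)
  "1001010001" → prefix "1001" already present; 6 new (0, 1, 0, 0, 0, 1)
  "111110000" → prefix "11111" already present; 4 new (0, 0, 0, 0)
  "10" → prefix "10" already present; 0 new (none)
  "111111" → prefix "111111" already present; 0 new (none)
  "1111110" → prefix "111111" already present; 1 new (0)
  "1111111" → prefix "1111111" already present; 0 new (none)
  "11" → prefix "11" already present; 0 new (none)
  "1111011" → prefix "1111" already present; 3 new (0, 1, 1)
Total nodes = 4 + 8 + 5 + 0 + 6 + 4 + 0 + 0 + 1 + 0 + 0 + 3 = 31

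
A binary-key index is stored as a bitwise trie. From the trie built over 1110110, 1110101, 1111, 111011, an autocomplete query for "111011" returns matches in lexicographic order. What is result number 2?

1110110

DFS of the "111011" subtree visits, in order: "111011", "1110110"
Position 2: 1110110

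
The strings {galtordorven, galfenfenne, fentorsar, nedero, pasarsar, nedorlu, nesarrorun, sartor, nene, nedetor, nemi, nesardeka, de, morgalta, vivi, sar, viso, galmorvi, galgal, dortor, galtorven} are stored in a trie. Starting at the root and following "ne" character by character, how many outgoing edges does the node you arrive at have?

4

The children of the "ne" node are the distinct next characters among strings starting with "ne".
Distinct next characters after "ne": d, m, n, s.
That node has 4 child edges.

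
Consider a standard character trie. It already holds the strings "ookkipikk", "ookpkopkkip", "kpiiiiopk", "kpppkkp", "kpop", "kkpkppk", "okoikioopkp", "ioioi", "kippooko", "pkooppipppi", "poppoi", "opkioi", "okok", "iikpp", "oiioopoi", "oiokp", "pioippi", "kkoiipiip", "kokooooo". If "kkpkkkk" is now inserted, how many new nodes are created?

3

"kkpk" is already a path in the trie; the remaining "kkk" must be added.
New nodes needed: |"kkpkkkk"| − 4 = 7 − 4 = 3.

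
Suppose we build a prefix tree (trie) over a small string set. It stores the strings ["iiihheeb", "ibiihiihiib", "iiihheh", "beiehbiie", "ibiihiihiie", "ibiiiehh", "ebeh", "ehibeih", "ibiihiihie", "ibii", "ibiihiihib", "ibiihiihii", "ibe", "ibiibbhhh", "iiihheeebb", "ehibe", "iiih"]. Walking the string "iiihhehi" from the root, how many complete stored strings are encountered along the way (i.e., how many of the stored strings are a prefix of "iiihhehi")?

2

Check each prefix of "iiihhehi" against the stored set — each match is an end-marker on the path.
Prefixes of the query that are stored words: "iiih", "iiihheh"
Count: 2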